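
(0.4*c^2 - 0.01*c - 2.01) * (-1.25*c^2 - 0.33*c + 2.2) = -0.5*c^4 - 0.1195*c^3 + 3.3958*c^2 + 0.6413*c - 4.422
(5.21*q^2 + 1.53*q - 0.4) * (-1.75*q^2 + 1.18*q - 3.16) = -9.1175*q^4 + 3.4703*q^3 - 13.9582*q^2 - 5.3068*q + 1.264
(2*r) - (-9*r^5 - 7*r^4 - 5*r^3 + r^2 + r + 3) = 9*r^5 + 7*r^4 + 5*r^3 - r^2 + r - 3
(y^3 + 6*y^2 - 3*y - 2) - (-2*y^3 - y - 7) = 3*y^3 + 6*y^2 - 2*y + 5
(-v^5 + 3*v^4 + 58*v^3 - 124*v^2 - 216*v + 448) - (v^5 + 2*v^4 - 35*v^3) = -2*v^5 + v^4 + 93*v^3 - 124*v^2 - 216*v + 448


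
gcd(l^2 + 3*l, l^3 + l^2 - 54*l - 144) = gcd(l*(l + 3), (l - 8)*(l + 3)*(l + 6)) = l + 3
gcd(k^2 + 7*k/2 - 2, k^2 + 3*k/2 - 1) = k - 1/2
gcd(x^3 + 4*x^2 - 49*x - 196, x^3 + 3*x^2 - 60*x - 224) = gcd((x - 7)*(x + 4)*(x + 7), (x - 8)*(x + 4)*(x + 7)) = x^2 + 11*x + 28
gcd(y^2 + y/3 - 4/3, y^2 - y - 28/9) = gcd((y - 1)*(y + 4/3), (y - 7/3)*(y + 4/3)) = y + 4/3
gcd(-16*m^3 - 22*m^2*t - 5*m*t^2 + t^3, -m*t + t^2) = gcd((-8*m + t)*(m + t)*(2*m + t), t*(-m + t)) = 1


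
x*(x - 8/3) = x^2 - 8*x/3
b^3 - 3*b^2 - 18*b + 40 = (b - 5)*(b - 2)*(b + 4)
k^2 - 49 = (k - 7)*(k + 7)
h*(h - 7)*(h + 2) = h^3 - 5*h^2 - 14*h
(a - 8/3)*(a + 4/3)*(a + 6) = a^3 + 14*a^2/3 - 104*a/9 - 64/3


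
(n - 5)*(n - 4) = n^2 - 9*n + 20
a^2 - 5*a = a*(a - 5)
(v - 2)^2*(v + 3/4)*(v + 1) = v^4 - 9*v^3/4 - 9*v^2/4 + 4*v + 3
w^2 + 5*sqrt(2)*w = w*(w + 5*sqrt(2))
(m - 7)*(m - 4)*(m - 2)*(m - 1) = m^4 - 14*m^3 + 63*m^2 - 106*m + 56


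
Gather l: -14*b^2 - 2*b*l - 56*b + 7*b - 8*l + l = -14*b^2 - 49*b + l*(-2*b - 7)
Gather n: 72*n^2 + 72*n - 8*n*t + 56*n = 72*n^2 + n*(128 - 8*t)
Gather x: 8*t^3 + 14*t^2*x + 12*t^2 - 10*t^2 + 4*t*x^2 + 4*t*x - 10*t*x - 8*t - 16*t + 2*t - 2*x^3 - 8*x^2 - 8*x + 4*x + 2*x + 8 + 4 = 8*t^3 + 2*t^2 - 22*t - 2*x^3 + x^2*(4*t - 8) + x*(14*t^2 - 6*t - 2) + 12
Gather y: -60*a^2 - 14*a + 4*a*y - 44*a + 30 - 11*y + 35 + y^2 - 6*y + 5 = -60*a^2 - 58*a + y^2 + y*(4*a - 17) + 70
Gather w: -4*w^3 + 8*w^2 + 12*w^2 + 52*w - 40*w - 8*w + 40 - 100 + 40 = -4*w^3 + 20*w^2 + 4*w - 20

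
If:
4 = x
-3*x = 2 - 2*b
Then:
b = 7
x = 4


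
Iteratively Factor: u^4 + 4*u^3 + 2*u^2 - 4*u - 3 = (u + 3)*(u^3 + u^2 - u - 1) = (u + 1)*(u + 3)*(u^2 - 1) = (u - 1)*(u + 1)*(u + 3)*(u + 1)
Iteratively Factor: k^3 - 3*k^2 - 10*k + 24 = (k - 4)*(k^2 + k - 6) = (k - 4)*(k + 3)*(k - 2)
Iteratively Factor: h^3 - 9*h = (h)*(h^2 - 9) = h*(h + 3)*(h - 3)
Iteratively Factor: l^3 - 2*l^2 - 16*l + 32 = (l - 2)*(l^2 - 16) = (l - 2)*(l + 4)*(l - 4)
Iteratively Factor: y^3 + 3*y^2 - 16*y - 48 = (y - 4)*(y^2 + 7*y + 12) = (y - 4)*(y + 4)*(y + 3)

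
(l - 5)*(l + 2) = l^2 - 3*l - 10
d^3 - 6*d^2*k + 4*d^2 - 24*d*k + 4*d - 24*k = (d + 2)^2*(d - 6*k)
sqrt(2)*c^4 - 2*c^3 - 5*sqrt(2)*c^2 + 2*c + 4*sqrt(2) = (c - 1)*(c - 2*sqrt(2))*(c + sqrt(2))*(sqrt(2)*c + sqrt(2))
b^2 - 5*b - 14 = (b - 7)*(b + 2)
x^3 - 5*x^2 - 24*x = x*(x - 8)*(x + 3)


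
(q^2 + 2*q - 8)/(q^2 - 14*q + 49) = (q^2 + 2*q - 8)/(q^2 - 14*q + 49)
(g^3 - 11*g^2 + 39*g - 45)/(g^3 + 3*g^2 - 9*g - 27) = (g^2 - 8*g + 15)/(g^2 + 6*g + 9)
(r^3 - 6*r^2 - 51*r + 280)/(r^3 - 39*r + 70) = (r - 8)/(r - 2)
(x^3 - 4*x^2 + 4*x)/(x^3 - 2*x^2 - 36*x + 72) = x*(x - 2)/(x^2 - 36)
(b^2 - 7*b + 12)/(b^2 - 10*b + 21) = (b - 4)/(b - 7)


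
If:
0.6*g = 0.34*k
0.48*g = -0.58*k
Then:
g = 0.00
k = 0.00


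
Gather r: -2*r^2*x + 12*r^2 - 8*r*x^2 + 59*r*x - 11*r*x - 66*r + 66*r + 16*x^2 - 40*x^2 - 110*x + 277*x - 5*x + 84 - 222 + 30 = r^2*(12 - 2*x) + r*(-8*x^2 + 48*x) - 24*x^2 + 162*x - 108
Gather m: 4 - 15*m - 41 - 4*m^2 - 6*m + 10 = -4*m^2 - 21*m - 27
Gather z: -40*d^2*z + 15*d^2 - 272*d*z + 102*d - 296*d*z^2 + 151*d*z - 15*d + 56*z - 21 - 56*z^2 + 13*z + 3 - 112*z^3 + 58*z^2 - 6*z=15*d^2 + 87*d - 112*z^3 + z^2*(2 - 296*d) + z*(-40*d^2 - 121*d + 63) - 18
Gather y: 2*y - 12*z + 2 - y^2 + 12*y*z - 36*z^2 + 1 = -y^2 + y*(12*z + 2) - 36*z^2 - 12*z + 3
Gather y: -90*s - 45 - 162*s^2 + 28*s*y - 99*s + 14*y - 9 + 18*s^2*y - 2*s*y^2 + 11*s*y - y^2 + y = -162*s^2 - 189*s + y^2*(-2*s - 1) + y*(18*s^2 + 39*s + 15) - 54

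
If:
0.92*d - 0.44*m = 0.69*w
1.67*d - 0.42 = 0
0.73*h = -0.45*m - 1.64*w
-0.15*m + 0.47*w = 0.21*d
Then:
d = 0.25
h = -0.56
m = 0.23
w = 0.19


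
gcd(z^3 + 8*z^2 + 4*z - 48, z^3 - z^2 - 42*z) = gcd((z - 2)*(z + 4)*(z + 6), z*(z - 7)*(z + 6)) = z + 6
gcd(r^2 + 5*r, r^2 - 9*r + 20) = 1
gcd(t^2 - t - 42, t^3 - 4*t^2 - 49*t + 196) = t - 7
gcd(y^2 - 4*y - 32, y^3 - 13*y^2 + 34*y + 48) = y - 8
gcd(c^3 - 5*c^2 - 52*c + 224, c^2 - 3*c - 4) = c - 4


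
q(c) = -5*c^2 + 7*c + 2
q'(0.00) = 7.00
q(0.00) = 2.00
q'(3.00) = -23.00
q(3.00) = -22.00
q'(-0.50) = 12.00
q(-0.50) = -2.75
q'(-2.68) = 33.80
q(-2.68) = -52.67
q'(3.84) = -31.40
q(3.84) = -44.85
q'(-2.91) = 36.10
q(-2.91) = -60.71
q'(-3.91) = 46.10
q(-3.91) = -101.81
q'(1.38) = -6.80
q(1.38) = 2.14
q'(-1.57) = 22.70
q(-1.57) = -21.31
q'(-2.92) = 36.20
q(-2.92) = -61.07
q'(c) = 7 - 10*c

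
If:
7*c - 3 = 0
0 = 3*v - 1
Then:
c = 3/7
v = 1/3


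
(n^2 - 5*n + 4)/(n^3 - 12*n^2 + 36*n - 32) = (n^2 - 5*n + 4)/(n^3 - 12*n^2 + 36*n - 32)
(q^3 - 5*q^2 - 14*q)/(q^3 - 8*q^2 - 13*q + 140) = q*(q + 2)/(q^2 - q - 20)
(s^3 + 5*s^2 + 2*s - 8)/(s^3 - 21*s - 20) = (s^2 + s - 2)/(s^2 - 4*s - 5)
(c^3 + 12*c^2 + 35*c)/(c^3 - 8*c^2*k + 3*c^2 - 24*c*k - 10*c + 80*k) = c*(c + 7)/(c^2 - 8*c*k - 2*c + 16*k)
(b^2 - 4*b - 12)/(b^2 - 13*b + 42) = (b + 2)/(b - 7)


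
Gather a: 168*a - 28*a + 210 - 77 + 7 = 140*a + 140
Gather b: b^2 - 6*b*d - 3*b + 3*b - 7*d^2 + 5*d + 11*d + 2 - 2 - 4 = b^2 - 6*b*d - 7*d^2 + 16*d - 4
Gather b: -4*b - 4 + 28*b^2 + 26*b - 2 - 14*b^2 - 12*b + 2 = 14*b^2 + 10*b - 4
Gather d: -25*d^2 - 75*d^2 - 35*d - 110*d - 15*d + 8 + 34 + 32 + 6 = -100*d^2 - 160*d + 80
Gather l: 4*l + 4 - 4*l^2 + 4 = -4*l^2 + 4*l + 8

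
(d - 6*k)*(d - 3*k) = d^2 - 9*d*k + 18*k^2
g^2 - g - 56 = (g - 8)*(g + 7)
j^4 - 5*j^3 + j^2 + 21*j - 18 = (j - 3)^2*(j - 1)*(j + 2)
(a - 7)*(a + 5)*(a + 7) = a^3 + 5*a^2 - 49*a - 245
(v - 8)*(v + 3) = v^2 - 5*v - 24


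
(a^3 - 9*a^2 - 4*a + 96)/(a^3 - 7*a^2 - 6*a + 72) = (a - 8)/(a - 6)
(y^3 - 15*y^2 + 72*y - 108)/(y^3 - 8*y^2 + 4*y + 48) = (y^2 - 9*y + 18)/(y^2 - 2*y - 8)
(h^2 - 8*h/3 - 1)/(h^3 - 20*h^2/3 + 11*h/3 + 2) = (h - 3)/(h^2 - 7*h + 6)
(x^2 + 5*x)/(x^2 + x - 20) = x/(x - 4)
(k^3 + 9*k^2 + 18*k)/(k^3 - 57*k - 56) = k*(k^2 + 9*k + 18)/(k^3 - 57*k - 56)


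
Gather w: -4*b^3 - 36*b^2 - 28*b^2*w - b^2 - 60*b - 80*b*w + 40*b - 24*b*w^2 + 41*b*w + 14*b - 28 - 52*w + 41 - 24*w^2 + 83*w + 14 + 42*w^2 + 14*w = -4*b^3 - 37*b^2 - 6*b + w^2*(18 - 24*b) + w*(-28*b^2 - 39*b + 45) + 27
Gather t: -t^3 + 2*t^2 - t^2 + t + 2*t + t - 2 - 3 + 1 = -t^3 + t^2 + 4*t - 4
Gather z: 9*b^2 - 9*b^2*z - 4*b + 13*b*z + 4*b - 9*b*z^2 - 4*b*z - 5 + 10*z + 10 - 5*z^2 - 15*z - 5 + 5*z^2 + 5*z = 9*b^2 - 9*b*z^2 + z*(-9*b^2 + 9*b)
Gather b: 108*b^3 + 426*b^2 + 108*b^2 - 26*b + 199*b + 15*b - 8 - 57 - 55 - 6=108*b^3 + 534*b^2 + 188*b - 126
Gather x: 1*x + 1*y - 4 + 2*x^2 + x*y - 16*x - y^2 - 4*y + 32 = 2*x^2 + x*(y - 15) - y^2 - 3*y + 28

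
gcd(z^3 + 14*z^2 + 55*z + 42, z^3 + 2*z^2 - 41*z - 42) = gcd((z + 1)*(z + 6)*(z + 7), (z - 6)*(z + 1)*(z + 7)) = z^2 + 8*z + 7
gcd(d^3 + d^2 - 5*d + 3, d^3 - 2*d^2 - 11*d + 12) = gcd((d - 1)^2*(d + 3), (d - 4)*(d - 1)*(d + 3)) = d^2 + 2*d - 3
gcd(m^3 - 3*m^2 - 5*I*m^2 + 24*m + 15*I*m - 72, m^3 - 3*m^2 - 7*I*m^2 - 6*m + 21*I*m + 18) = m - 3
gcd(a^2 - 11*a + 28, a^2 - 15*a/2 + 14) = a - 4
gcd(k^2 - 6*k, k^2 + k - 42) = k - 6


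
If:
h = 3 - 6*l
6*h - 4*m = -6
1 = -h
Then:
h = -1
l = 2/3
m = 0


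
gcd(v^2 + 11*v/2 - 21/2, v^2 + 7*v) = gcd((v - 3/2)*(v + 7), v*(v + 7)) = v + 7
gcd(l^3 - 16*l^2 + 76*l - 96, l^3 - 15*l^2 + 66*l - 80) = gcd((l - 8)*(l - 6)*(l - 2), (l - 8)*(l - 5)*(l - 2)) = l^2 - 10*l + 16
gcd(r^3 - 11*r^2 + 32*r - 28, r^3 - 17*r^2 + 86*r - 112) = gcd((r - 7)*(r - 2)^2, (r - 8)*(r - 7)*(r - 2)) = r^2 - 9*r + 14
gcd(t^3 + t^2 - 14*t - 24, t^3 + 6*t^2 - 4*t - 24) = t + 2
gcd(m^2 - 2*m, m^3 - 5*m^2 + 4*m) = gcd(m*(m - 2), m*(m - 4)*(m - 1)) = m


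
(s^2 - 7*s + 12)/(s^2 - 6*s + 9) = (s - 4)/(s - 3)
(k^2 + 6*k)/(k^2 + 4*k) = (k + 6)/(k + 4)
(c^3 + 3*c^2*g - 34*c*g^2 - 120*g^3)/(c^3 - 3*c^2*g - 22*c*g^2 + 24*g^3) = (c + 5*g)/(c - g)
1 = 1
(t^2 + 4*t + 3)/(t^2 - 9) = (t + 1)/(t - 3)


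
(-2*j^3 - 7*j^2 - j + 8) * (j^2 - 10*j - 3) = -2*j^5 + 13*j^4 + 75*j^3 + 39*j^2 - 77*j - 24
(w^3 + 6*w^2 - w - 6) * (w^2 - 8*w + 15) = w^5 - 2*w^4 - 34*w^3 + 92*w^2 + 33*w - 90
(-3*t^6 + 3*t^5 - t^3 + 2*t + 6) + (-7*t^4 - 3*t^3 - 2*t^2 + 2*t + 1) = -3*t^6 + 3*t^5 - 7*t^4 - 4*t^3 - 2*t^2 + 4*t + 7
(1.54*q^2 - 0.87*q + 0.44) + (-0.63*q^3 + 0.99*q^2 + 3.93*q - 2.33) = -0.63*q^3 + 2.53*q^2 + 3.06*q - 1.89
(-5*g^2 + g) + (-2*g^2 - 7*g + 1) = -7*g^2 - 6*g + 1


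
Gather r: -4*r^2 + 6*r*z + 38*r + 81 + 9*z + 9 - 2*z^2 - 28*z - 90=-4*r^2 + r*(6*z + 38) - 2*z^2 - 19*z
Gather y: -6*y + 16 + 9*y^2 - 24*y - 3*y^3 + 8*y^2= -3*y^3 + 17*y^2 - 30*y + 16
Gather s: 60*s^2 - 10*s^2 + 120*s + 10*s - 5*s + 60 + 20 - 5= 50*s^2 + 125*s + 75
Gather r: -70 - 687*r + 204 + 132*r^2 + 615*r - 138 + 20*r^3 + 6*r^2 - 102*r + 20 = 20*r^3 + 138*r^2 - 174*r + 16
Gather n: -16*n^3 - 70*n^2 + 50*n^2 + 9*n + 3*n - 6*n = -16*n^3 - 20*n^2 + 6*n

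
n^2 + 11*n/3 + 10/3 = (n + 5/3)*(n + 2)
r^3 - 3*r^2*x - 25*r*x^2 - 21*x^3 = (r - 7*x)*(r + x)*(r + 3*x)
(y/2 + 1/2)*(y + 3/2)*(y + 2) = y^3/2 + 9*y^2/4 + 13*y/4 + 3/2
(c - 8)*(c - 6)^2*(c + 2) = c^4 - 18*c^3 + 92*c^2 - 24*c - 576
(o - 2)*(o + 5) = o^2 + 3*o - 10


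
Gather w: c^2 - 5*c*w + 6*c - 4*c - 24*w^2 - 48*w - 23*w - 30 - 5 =c^2 + 2*c - 24*w^2 + w*(-5*c - 71) - 35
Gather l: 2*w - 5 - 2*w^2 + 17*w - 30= -2*w^2 + 19*w - 35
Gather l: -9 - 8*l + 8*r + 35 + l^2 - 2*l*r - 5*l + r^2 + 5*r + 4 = l^2 + l*(-2*r - 13) + r^2 + 13*r + 30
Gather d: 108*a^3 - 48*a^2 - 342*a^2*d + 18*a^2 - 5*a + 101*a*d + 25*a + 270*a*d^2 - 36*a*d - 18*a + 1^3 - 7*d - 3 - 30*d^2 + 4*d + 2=108*a^3 - 30*a^2 + 2*a + d^2*(270*a - 30) + d*(-342*a^2 + 65*a - 3)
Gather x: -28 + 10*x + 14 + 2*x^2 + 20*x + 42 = 2*x^2 + 30*x + 28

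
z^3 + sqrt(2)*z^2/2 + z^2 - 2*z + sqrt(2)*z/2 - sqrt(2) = (z - 1)*(z + 2)*(z + sqrt(2)/2)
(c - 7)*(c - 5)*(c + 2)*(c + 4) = c^4 - 6*c^3 - 29*c^2 + 114*c + 280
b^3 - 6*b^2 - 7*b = b*(b - 7)*(b + 1)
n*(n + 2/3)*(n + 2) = n^3 + 8*n^2/3 + 4*n/3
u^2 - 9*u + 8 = (u - 8)*(u - 1)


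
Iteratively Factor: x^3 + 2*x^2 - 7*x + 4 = (x + 4)*(x^2 - 2*x + 1) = (x - 1)*(x + 4)*(x - 1)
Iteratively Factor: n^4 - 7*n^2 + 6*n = (n)*(n^3 - 7*n + 6) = n*(n - 1)*(n^2 + n - 6) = n*(n - 1)*(n + 3)*(n - 2)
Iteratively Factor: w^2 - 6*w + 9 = (w - 3)*(w - 3)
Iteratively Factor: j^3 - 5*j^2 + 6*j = (j)*(j^2 - 5*j + 6) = j*(j - 2)*(j - 3)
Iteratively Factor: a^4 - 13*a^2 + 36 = (a + 2)*(a^3 - 2*a^2 - 9*a + 18) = (a + 2)*(a + 3)*(a^2 - 5*a + 6) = (a - 2)*(a + 2)*(a + 3)*(a - 3)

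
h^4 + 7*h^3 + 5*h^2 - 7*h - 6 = (h - 1)*(h + 1)^2*(h + 6)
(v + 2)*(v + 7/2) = v^2 + 11*v/2 + 7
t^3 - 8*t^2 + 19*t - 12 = (t - 4)*(t - 3)*(t - 1)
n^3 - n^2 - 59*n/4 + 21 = (n - 7/2)*(n - 3/2)*(n + 4)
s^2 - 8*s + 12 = (s - 6)*(s - 2)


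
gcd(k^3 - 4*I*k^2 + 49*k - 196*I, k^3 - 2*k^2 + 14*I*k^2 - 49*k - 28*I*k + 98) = k + 7*I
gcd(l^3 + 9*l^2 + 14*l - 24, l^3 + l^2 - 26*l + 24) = l^2 + 5*l - 6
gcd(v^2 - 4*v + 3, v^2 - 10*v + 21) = v - 3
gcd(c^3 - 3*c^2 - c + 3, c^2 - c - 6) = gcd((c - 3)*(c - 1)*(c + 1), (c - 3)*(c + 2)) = c - 3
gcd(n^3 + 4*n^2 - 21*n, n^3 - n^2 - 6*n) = n^2 - 3*n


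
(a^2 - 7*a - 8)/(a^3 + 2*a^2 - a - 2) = (a - 8)/(a^2 + a - 2)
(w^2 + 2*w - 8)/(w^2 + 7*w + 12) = (w - 2)/(w + 3)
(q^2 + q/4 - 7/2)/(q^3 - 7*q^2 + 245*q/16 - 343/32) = 8*(q + 2)/(8*q^2 - 42*q + 49)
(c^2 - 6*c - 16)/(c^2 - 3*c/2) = 2*(c^2 - 6*c - 16)/(c*(2*c - 3))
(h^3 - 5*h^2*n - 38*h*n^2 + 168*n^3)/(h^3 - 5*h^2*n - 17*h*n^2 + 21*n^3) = (h^2 + 2*h*n - 24*n^2)/(h^2 + 2*h*n - 3*n^2)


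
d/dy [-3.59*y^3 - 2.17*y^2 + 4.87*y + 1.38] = -10.77*y^2 - 4.34*y + 4.87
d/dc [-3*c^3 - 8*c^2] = c*(-9*c - 16)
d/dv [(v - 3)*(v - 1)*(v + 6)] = 3*v^2 + 4*v - 21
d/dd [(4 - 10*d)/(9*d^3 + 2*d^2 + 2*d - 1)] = 2*(90*d^3 - 44*d^2 - 8*d + 1)/(81*d^6 + 36*d^5 + 40*d^4 - 10*d^3 - 4*d + 1)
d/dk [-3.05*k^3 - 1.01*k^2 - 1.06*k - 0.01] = -9.15*k^2 - 2.02*k - 1.06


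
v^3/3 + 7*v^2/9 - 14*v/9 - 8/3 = (v/3 + 1)*(v - 2)*(v + 4/3)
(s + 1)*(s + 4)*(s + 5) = s^3 + 10*s^2 + 29*s + 20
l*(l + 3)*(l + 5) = l^3 + 8*l^2 + 15*l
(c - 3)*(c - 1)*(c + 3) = c^3 - c^2 - 9*c + 9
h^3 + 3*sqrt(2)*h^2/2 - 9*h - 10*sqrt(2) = (h - 2*sqrt(2))*(h + sqrt(2))*(h + 5*sqrt(2)/2)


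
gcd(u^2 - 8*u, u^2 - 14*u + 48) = u - 8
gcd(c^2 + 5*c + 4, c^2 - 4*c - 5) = c + 1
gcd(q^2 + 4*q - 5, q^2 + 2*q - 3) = q - 1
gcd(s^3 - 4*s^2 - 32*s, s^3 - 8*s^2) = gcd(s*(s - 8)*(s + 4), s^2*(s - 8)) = s^2 - 8*s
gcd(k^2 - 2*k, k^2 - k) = k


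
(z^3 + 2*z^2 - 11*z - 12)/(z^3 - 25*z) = (z^3 + 2*z^2 - 11*z - 12)/(z*(z^2 - 25))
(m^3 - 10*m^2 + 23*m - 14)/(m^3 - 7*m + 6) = (m - 7)/(m + 3)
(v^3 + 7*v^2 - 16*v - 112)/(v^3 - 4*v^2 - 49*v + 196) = (v + 4)/(v - 7)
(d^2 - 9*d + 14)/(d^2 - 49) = (d - 2)/(d + 7)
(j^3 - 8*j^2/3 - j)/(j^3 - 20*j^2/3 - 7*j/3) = (j - 3)/(j - 7)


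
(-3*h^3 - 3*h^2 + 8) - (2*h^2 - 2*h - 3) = -3*h^3 - 5*h^2 + 2*h + 11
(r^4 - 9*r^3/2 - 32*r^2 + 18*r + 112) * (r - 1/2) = r^5 - 5*r^4 - 119*r^3/4 + 34*r^2 + 103*r - 56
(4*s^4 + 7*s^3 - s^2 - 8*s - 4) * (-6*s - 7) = -24*s^5 - 70*s^4 - 43*s^3 + 55*s^2 + 80*s + 28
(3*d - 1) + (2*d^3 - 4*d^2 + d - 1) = 2*d^3 - 4*d^2 + 4*d - 2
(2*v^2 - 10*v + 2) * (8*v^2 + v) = 16*v^4 - 78*v^3 + 6*v^2 + 2*v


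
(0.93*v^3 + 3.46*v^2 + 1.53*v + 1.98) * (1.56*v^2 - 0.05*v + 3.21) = 1.4508*v^5 + 5.3511*v^4 + 5.1991*v^3 + 14.1189*v^2 + 4.8123*v + 6.3558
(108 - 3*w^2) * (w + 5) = -3*w^3 - 15*w^2 + 108*w + 540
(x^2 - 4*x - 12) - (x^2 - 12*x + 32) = 8*x - 44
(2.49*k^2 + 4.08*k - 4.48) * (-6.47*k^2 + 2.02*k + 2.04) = -16.1103*k^4 - 21.3678*k^3 + 42.3068*k^2 - 0.726400000000002*k - 9.1392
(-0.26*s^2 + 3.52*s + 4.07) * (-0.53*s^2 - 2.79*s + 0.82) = 0.1378*s^4 - 1.1402*s^3 - 12.1911*s^2 - 8.4689*s + 3.3374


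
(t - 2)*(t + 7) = t^2 + 5*t - 14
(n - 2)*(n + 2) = n^2 - 4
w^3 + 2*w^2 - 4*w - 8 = (w - 2)*(w + 2)^2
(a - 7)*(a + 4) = a^2 - 3*a - 28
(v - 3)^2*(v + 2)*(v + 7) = v^4 + 3*v^3 - 31*v^2 - 3*v + 126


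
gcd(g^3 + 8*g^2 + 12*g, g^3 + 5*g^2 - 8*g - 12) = g + 6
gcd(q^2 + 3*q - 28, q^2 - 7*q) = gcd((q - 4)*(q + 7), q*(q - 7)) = 1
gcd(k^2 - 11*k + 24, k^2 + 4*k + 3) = 1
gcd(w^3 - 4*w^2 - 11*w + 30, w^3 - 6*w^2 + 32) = 1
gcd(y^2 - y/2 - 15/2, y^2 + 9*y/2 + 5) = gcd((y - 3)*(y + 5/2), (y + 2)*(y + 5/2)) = y + 5/2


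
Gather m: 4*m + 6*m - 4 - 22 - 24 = 10*m - 50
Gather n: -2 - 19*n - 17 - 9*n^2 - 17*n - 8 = -9*n^2 - 36*n - 27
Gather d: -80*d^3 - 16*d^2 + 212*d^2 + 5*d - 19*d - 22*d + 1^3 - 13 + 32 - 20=-80*d^3 + 196*d^2 - 36*d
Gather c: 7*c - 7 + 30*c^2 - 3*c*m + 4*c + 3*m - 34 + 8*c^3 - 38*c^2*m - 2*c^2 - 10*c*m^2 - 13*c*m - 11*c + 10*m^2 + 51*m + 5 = 8*c^3 + c^2*(28 - 38*m) + c*(-10*m^2 - 16*m) + 10*m^2 + 54*m - 36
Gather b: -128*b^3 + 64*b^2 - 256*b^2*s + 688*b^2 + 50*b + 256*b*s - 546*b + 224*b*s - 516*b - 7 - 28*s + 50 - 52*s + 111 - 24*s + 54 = -128*b^3 + b^2*(752 - 256*s) + b*(480*s - 1012) - 104*s + 208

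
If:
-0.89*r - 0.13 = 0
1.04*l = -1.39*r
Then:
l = 0.20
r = -0.15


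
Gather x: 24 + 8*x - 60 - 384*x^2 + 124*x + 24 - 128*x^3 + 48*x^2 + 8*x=-128*x^3 - 336*x^2 + 140*x - 12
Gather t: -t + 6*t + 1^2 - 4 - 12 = 5*t - 15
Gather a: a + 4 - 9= a - 5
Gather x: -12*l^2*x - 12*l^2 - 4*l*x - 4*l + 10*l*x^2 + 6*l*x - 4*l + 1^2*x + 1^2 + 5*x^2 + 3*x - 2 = -12*l^2 - 8*l + x^2*(10*l + 5) + x*(-12*l^2 + 2*l + 4) - 1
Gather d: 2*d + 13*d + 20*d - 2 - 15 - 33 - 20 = 35*d - 70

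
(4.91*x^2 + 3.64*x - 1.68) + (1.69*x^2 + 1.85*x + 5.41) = 6.6*x^2 + 5.49*x + 3.73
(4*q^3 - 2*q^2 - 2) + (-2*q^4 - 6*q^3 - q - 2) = -2*q^4 - 2*q^3 - 2*q^2 - q - 4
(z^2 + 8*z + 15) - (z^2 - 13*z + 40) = 21*z - 25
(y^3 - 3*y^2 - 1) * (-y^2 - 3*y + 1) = -y^5 + 10*y^3 - 2*y^2 + 3*y - 1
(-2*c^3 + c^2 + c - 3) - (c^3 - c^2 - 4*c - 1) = -3*c^3 + 2*c^2 + 5*c - 2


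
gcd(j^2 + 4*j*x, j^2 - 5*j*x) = j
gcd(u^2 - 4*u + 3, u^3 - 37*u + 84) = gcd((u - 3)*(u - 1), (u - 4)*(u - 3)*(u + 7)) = u - 3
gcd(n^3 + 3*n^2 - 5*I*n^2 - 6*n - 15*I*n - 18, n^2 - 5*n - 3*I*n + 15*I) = n - 3*I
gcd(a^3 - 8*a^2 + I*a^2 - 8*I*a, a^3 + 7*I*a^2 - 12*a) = a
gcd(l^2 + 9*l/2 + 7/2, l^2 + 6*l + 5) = l + 1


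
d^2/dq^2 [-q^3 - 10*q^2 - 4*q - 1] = -6*q - 20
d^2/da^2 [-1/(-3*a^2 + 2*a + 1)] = 2*(9*a^2 - 6*a - 4*(3*a - 1)^2 - 3)/(-3*a^2 + 2*a + 1)^3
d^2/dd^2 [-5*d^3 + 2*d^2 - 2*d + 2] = 4 - 30*d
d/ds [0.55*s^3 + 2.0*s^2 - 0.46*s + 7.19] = 1.65*s^2 + 4.0*s - 0.46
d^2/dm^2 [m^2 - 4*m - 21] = 2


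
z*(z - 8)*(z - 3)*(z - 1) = z^4 - 12*z^3 + 35*z^2 - 24*z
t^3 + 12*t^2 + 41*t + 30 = (t + 1)*(t + 5)*(t + 6)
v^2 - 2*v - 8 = (v - 4)*(v + 2)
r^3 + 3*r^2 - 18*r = r*(r - 3)*(r + 6)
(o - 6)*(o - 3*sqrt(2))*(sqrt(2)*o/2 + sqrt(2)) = sqrt(2)*o^3/2 - 3*o^2 - 2*sqrt(2)*o^2 - 6*sqrt(2)*o + 12*o + 36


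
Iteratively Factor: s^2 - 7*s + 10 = (s - 2)*(s - 5)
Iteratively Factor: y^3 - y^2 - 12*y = (y + 3)*(y^2 - 4*y) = (y - 4)*(y + 3)*(y)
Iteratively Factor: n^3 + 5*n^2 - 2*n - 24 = (n + 4)*(n^2 + n - 6) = (n + 3)*(n + 4)*(n - 2)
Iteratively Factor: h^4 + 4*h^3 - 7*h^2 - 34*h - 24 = (h + 4)*(h^3 - 7*h - 6) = (h + 1)*(h + 4)*(h^2 - h - 6) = (h - 3)*(h + 1)*(h + 4)*(h + 2)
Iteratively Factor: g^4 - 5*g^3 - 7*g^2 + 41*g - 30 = (g - 1)*(g^3 - 4*g^2 - 11*g + 30) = (g - 1)*(g + 3)*(g^2 - 7*g + 10) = (g - 5)*(g - 1)*(g + 3)*(g - 2)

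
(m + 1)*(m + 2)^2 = m^3 + 5*m^2 + 8*m + 4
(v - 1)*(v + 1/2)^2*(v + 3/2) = v^4 + 3*v^3/2 - 3*v^2/4 - 11*v/8 - 3/8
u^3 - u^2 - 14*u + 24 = (u - 3)*(u - 2)*(u + 4)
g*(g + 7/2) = g^2 + 7*g/2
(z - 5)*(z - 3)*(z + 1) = z^3 - 7*z^2 + 7*z + 15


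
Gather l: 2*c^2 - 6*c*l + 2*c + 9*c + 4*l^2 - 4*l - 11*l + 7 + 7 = 2*c^2 + 11*c + 4*l^2 + l*(-6*c - 15) + 14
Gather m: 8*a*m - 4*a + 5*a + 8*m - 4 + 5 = a + m*(8*a + 8) + 1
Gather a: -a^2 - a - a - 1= -a^2 - 2*a - 1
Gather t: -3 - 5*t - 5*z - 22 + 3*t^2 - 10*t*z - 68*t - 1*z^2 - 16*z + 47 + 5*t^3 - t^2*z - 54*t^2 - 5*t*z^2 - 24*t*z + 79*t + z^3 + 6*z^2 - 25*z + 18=5*t^3 + t^2*(-z - 51) + t*(-5*z^2 - 34*z + 6) + z^3 + 5*z^2 - 46*z + 40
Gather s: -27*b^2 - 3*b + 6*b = -27*b^2 + 3*b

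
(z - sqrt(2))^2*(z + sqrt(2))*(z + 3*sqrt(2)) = z^4 + 2*sqrt(2)*z^3 - 8*z^2 - 4*sqrt(2)*z + 12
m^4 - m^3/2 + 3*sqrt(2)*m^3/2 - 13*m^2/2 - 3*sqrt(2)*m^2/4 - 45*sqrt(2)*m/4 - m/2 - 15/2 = (m - 3)*(m + 5/2)*(m + sqrt(2)/2)*(m + sqrt(2))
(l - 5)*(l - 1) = l^2 - 6*l + 5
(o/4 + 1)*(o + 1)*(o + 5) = o^3/4 + 5*o^2/2 + 29*o/4 + 5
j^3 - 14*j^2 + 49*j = j*(j - 7)^2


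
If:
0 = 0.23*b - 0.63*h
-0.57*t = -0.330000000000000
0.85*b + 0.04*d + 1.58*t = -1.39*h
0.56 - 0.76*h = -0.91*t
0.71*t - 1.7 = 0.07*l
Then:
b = 3.92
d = -155.80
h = 1.43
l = -18.41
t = 0.58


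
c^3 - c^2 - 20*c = c*(c - 5)*(c + 4)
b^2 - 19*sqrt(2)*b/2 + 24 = (b - 8*sqrt(2))*(b - 3*sqrt(2)/2)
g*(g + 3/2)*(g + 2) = g^3 + 7*g^2/2 + 3*g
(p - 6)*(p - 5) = p^2 - 11*p + 30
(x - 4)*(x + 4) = x^2 - 16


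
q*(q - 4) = q^2 - 4*q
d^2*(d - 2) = d^3 - 2*d^2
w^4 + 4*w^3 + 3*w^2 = w^2*(w + 1)*(w + 3)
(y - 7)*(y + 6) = y^2 - y - 42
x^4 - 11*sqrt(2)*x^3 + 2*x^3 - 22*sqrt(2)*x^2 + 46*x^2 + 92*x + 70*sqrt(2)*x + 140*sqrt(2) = (x + 2)*(x - 7*sqrt(2))*(x - 5*sqrt(2))*(x + sqrt(2))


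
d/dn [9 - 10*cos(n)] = 10*sin(n)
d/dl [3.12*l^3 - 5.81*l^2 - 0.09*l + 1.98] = 9.36*l^2 - 11.62*l - 0.09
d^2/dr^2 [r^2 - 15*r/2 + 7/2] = 2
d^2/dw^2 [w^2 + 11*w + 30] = 2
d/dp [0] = 0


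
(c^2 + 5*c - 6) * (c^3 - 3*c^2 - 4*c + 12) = c^5 + 2*c^4 - 25*c^3 + 10*c^2 + 84*c - 72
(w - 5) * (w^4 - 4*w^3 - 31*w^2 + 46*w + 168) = w^5 - 9*w^4 - 11*w^3 + 201*w^2 - 62*w - 840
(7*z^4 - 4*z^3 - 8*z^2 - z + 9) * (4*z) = 28*z^5 - 16*z^4 - 32*z^3 - 4*z^2 + 36*z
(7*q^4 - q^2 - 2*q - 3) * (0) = 0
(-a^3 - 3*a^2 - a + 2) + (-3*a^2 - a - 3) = -a^3 - 6*a^2 - 2*a - 1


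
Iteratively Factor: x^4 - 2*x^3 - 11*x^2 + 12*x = (x - 1)*(x^3 - x^2 - 12*x) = (x - 1)*(x + 3)*(x^2 - 4*x) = x*(x - 1)*(x + 3)*(x - 4)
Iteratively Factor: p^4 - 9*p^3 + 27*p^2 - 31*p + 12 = (p - 4)*(p^3 - 5*p^2 + 7*p - 3) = (p - 4)*(p - 1)*(p^2 - 4*p + 3) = (p - 4)*(p - 3)*(p - 1)*(p - 1)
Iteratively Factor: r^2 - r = (r - 1)*(r)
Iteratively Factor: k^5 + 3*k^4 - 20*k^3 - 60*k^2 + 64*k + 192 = (k - 2)*(k^4 + 5*k^3 - 10*k^2 - 80*k - 96) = (k - 2)*(k + 4)*(k^3 + k^2 - 14*k - 24) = (k - 2)*(k + 2)*(k + 4)*(k^2 - k - 12) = (k - 4)*(k - 2)*(k + 2)*(k + 4)*(k + 3)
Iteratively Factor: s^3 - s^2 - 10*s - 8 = (s + 2)*(s^2 - 3*s - 4) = (s + 1)*(s + 2)*(s - 4)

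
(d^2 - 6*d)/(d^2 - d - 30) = d/(d + 5)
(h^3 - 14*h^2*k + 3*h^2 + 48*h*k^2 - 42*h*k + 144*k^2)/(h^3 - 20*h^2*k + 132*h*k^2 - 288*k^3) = (h + 3)/(h - 6*k)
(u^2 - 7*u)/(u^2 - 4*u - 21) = u/(u + 3)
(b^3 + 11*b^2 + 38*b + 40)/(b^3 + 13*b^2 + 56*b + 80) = (b + 2)/(b + 4)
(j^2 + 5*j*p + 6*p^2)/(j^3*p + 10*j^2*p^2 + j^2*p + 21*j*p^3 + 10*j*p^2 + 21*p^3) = (j + 2*p)/(p*(j^2 + 7*j*p + j + 7*p))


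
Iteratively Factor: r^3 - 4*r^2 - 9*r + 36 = (r + 3)*(r^2 - 7*r + 12) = (r - 4)*(r + 3)*(r - 3)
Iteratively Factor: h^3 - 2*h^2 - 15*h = (h)*(h^2 - 2*h - 15) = h*(h + 3)*(h - 5)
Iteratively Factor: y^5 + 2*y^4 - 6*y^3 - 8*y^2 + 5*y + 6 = (y + 3)*(y^4 - y^3 - 3*y^2 + y + 2) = (y + 1)*(y + 3)*(y^3 - 2*y^2 - y + 2) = (y - 2)*(y + 1)*(y + 3)*(y^2 - 1) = (y - 2)*(y + 1)^2*(y + 3)*(y - 1)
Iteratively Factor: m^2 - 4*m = (m - 4)*(m)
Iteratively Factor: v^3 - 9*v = (v - 3)*(v^2 + 3*v) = (v - 3)*(v + 3)*(v)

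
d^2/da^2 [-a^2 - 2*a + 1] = -2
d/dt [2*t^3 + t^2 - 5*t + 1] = 6*t^2 + 2*t - 5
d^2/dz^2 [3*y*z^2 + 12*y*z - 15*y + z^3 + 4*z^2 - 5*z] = 6*y + 6*z + 8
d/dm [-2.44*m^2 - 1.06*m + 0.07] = -4.88*m - 1.06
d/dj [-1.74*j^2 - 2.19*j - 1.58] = -3.48*j - 2.19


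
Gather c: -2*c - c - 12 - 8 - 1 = -3*c - 21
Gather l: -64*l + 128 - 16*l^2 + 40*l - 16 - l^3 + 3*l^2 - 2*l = -l^3 - 13*l^2 - 26*l + 112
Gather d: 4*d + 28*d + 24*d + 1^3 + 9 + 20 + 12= 56*d + 42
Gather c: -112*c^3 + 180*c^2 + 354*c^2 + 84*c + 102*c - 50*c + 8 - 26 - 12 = -112*c^3 + 534*c^2 + 136*c - 30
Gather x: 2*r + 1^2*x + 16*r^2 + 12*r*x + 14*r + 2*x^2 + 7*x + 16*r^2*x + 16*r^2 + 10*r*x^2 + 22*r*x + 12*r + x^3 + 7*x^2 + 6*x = 32*r^2 + 28*r + x^3 + x^2*(10*r + 9) + x*(16*r^2 + 34*r + 14)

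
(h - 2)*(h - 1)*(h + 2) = h^3 - h^2 - 4*h + 4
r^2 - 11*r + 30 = (r - 6)*(r - 5)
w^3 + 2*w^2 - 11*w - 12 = (w - 3)*(w + 1)*(w + 4)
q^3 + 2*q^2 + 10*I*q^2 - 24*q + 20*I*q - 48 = (q + 2)*(q + 4*I)*(q + 6*I)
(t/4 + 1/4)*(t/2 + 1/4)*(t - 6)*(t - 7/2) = t^4/8 - t^3 + 29*t^2/32 + 107*t/32 + 21/16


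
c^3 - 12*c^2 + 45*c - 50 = (c - 5)^2*(c - 2)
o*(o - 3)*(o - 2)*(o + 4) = o^4 - o^3 - 14*o^2 + 24*o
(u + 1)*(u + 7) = u^2 + 8*u + 7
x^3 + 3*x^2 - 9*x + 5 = (x - 1)^2*(x + 5)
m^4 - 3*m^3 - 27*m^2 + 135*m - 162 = (m - 3)^3*(m + 6)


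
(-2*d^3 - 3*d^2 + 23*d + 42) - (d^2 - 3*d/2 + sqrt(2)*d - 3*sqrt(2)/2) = -2*d^3 - 4*d^2 - sqrt(2)*d + 49*d/2 + 3*sqrt(2)/2 + 42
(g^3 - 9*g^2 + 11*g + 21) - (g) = g^3 - 9*g^2 + 10*g + 21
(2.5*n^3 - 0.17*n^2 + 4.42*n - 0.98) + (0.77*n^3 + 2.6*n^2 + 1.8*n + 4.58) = 3.27*n^3 + 2.43*n^2 + 6.22*n + 3.6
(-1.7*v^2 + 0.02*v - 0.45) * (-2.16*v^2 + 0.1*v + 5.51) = 3.672*v^4 - 0.2132*v^3 - 8.393*v^2 + 0.0652*v - 2.4795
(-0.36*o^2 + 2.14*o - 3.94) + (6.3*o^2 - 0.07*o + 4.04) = 5.94*o^2 + 2.07*o + 0.1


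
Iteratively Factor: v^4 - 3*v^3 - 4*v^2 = (v + 1)*(v^3 - 4*v^2) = (v - 4)*(v + 1)*(v^2) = v*(v - 4)*(v + 1)*(v)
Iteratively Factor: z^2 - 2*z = (z)*(z - 2)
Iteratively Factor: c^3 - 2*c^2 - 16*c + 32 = (c - 4)*(c^2 + 2*c - 8) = (c - 4)*(c + 4)*(c - 2)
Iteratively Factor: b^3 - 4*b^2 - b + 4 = (b - 1)*(b^2 - 3*b - 4) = (b - 1)*(b + 1)*(b - 4)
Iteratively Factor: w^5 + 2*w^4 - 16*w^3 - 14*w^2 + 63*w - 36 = (w + 3)*(w^4 - w^3 - 13*w^2 + 25*w - 12) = (w + 3)*(w + 4)*(w^3 - 5*w^2 + 7*w - 3) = (w - 1)*(w + 3)*(w + 4)*(w^2 - 4*w + 3) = (w - 3)*(w - 1)*(w + 3)*(w + 4)*(w - 1)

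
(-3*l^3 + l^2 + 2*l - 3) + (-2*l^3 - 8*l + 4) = -5*l^3 + l^2 - 6*l + 1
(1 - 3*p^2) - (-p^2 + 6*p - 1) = -2*p^2 - 6*p + 2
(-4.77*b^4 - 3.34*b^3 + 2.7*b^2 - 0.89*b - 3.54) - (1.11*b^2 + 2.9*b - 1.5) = -4.77*b^4 - 3.34*b^3 + 1.59*b^2 - 3.79*b - 2.04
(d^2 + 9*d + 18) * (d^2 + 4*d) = d^4 + 13*d^3 + 54*d^2 + 72*d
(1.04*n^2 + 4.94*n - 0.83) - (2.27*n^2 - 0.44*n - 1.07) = -1.23*n^2 + 5.38*n + 0.24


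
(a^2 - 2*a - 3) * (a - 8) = a^3 - 10*a^2 + 13*a + 24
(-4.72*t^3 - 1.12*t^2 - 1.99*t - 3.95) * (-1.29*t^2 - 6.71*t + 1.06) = 6.0888*t^5 + 33.116*t^4 + 5.0791*t^3 + 17.2612*t^2 + 24.3951*t - 4.187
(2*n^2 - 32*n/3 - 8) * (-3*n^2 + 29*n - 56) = -6*n^4 + 90*n^3 - 1192*n^2/3 + 1096*n/3 + 448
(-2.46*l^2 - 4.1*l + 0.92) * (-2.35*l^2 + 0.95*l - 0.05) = 5.781*l^4 + 7.298*l^3 - 5.934*l^2 + 1.079*l - 0.046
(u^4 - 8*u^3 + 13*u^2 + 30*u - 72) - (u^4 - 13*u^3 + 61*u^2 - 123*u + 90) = 5*u^3 - 48*u^2 + 153*u - 162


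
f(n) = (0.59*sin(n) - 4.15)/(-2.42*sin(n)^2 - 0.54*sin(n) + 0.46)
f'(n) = (4.84*sin(n)*cos(n) + 0.54*cos(n))*(0.59*sin(n) - 4.15)/(-2.42*sin(n)^2 - 0.54*sin(n) + 0.46)^2 + 0.59*cos(n)/(-2.42*sin(n)^2 - 0.54*sin(n) + 0.46)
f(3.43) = -10.33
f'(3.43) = -21.19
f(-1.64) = 3.36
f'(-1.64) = -0.68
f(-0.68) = 28.75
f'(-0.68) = 352.87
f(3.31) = -8.81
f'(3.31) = -6.09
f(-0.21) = -9.14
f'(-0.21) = 10.21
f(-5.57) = 4.05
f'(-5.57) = -12.70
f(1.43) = 1.46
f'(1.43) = -0.48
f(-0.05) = -8.69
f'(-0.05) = -4.15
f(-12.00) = 7.28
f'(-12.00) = -37.55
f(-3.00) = -8.67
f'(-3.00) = -3.71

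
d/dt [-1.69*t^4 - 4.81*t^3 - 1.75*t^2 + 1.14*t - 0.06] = -6.76*t^3 - 14.43*t^2 - 3.5*t + 1.14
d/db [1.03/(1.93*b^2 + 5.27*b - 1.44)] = (-3.9758*b - 5.4281)/(1.93*b^2 + 5.27*b - 1.44)^2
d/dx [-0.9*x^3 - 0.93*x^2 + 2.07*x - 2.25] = -2.7*x^2 - 1.86*x + 2.07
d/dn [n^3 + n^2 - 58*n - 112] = 3*n^2 + 2*n - 58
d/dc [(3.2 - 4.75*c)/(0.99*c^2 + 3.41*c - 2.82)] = (4.7025*c^2 - 6.336*c + 2.483)/(0.9801*c^4 + 6.7518*c^3 + 6.0445*c^2 - 19.2324*c + 7.9524)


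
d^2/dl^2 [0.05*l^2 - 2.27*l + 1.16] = 0.100000000000000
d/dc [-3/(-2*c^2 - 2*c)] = 3*(-2*c - 1)/(2*c^2*(c + 1)^2)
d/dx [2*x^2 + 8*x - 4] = 4*x + 8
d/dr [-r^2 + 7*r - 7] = 7 - 2*r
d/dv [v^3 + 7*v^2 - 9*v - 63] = 3*v^2 + 14*v - 9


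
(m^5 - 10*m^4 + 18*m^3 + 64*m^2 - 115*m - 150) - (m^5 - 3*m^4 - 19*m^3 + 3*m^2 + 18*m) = -7*m^4 + 37*m^3 + 61*m^2 - 133*m - 150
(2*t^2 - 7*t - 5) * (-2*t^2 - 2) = -4*t^4 + 14*t^3 + 6*t^2 + 14*t + 10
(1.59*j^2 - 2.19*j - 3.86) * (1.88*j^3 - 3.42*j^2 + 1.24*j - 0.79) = 2.9892*j^5 - 9.555*j^4 + 2.2046*j^3 + 9.2295*j^2 - 3.0563*j + 3.0494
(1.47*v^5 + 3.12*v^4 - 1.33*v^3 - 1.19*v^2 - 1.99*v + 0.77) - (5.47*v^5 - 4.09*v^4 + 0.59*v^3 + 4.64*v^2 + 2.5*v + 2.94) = -4.0*v^5 + 7.21*v^4 - 1.92*v^3 - 5.83*v^2 - 4.49*v - 2.17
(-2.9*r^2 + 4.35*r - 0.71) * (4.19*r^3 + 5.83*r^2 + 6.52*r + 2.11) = -12.151*r^5 + 1.3195*r^4 + 3.4776*r^3 + 18.1037*r^2 + 4.5493*r - 1.4981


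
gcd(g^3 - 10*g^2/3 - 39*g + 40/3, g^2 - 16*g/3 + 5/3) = g - 1/3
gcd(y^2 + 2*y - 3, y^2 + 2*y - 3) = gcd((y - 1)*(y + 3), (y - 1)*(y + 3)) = y^2 + 2*y - 3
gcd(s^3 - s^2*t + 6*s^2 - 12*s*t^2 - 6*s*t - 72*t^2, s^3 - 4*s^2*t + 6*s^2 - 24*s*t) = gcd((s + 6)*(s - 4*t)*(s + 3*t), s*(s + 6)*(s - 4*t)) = s^2 - 4*s*t + 6*s - 24*t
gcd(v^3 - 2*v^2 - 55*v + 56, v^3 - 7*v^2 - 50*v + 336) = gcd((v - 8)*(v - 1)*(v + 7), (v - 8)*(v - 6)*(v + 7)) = v^2 - v - 56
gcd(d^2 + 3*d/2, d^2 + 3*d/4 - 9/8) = d + 3/2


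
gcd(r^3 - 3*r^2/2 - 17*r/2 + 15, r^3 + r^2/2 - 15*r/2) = r^2 + r/2 - 15/2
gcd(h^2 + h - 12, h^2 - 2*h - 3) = h - 3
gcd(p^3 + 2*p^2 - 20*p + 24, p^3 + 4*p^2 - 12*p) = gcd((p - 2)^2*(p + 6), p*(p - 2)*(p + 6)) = p^2 + 4*p - 12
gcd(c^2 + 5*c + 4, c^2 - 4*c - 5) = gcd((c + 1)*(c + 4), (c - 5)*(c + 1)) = c + 1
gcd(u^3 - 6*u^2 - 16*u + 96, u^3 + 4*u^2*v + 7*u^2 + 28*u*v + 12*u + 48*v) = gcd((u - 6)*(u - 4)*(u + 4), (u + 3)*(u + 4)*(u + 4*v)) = u + 4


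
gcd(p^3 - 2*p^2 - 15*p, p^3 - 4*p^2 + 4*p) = p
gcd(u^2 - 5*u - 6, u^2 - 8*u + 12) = u - 6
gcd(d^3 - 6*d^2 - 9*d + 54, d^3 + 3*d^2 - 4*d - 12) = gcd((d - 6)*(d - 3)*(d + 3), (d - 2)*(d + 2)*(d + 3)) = d + 3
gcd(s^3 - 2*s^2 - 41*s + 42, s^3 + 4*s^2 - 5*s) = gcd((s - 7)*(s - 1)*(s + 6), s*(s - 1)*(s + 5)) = s - 1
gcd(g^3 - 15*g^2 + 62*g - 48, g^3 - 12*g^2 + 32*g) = g - 8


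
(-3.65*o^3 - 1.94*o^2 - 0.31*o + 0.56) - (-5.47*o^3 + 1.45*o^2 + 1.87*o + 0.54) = 1.82*o^3 - 3.39*o^2 - 2.18*o + 0.02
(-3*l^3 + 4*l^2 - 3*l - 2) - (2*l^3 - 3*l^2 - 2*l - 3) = -5*l^3 + 7*l^2 - l + 1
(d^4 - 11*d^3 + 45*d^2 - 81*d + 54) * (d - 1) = d^5 - 12*d^4 + 56*d^3 - 126*d^2 + 135*d - 54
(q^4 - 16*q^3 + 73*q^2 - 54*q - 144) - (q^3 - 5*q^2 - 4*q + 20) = q^4 - 17*q^3 + 78*q^2 - 50*q - 164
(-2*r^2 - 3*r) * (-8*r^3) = 16*r^5 + 24*r^4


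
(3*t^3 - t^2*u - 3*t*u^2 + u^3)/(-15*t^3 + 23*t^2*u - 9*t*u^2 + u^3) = (-t - u)/(5*t - u)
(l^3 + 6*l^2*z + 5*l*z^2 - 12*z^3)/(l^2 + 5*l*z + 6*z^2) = (l^2 + 3*l*z - 4*z^2)/(l + 2*z)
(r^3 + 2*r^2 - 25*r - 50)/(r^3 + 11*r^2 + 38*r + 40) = (r - 5)/(r + 4)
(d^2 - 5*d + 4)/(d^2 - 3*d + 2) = (d - 4)/(d - 2)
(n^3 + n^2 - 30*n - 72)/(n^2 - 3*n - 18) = n + 4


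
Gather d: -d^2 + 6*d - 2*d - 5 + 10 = -d^2 + 4*d + 5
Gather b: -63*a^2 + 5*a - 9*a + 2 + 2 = -63*a^2 - 4*a + 4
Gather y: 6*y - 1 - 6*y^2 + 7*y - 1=-6*y^2 + 13*y - 2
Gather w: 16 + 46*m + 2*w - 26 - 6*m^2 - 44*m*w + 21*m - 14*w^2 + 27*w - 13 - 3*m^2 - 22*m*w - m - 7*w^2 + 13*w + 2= -9*m^2 + 66*m - 21*w^2 + w*(42 - 66*m) - 21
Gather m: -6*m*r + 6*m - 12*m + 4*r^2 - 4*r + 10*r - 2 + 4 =m*(-6*r - 6) + 4*r^2 + 6*r + 2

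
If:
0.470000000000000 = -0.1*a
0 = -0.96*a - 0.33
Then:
No Solution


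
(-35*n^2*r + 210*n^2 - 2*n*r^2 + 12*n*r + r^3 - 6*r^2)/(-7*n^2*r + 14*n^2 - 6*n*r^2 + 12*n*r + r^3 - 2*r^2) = (5*n*r - 30*n + r^2 - 6*r)/(n*r - 2*n + r^2 - 2*r)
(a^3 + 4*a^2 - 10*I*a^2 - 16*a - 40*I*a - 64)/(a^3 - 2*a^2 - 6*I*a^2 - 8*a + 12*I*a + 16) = (a^2 + a*(4 - 8*I) - 32*I)/(a^2 + a*(-2 - 4*I) + 8*I)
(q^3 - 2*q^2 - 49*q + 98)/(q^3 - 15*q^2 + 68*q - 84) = (q + 7)/(q - 6)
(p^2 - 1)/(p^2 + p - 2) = (p + 1)/(p + 2)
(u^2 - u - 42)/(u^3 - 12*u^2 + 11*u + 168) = (u + 6)/(u^2 - 5*u - 24)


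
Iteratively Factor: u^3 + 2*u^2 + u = (u + 1)*(u^2 + u) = (u + 1)^2*(u)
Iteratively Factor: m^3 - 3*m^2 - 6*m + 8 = (m - 1)*(m^2 - 2*m - 8) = (m - 1)*(m + 2)*(m - 4)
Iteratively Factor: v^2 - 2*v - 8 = (v + 2)*(v - 4)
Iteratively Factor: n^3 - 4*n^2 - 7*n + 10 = (n - 1)*(n^2 - 3*n - 10) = (n - 1)*(n + 2)*(n - 5)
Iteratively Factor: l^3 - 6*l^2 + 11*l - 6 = (l - 3)*(l^2 - 3*l + 2) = (l - 3)*(l - 1)*(l - 2)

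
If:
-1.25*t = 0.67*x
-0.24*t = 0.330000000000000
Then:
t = -1.38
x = 2.57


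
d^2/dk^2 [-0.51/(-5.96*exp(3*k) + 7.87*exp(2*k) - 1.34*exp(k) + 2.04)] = ((-27.3564*exp(2*k) + 16.0548*exp(k) - 0.6834)*(5.96*exp(3*k) - 7.87*exp(2*k) + 1.34*exp(k) - 2.04) + 0.51*(17.88*exp(2*k) - 15.74*exp(k) + 1.34)*(35.76*exp(2*k) - 31.48*exp(k) + 2.68)*exp(k))*exp(k)/(5.96*exp(3*k) - 7.87*exp(2*k) + 1.34*exp(k) - 2.04)^3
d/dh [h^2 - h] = 2*h - 1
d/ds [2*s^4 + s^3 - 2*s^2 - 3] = s*(8*s^2 + 3*s - 4)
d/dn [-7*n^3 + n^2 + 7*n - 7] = -21*n^2 + 2*n + 7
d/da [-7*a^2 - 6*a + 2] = -14*a - 6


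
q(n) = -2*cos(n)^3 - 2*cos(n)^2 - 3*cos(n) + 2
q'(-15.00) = -2.23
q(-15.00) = 4.00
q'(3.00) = 0.69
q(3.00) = 4.95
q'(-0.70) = -6.16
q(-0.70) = -2.36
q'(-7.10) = -6.23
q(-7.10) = -1.63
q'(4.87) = -3.73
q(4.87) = 1.47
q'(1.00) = 5.82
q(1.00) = -0.52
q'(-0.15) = -1.92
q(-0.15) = -4.86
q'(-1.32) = -4.23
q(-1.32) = 1.10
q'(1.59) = 2.92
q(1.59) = 2.06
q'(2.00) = 2.16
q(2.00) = 3.05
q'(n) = 6*sin(n)*cos(n)^2 + 4*sin(n)*cos(n) + 3*sin(n)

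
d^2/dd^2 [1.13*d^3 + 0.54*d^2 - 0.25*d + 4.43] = 6.78*d + 1.08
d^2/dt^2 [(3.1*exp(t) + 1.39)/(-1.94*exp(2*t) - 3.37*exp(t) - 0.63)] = (-11.66716*exp(4*t) - 0.658435999999995*exp(3*t) - 4.52970599999995*exp(2*t) - 2.409049*exp(t) + 1.720719)*exp(t)/(7.301384*exp(6*t) + 38.049996*exp(5*t) + 73.210362*exp(4*t) + 62.985637*exp(3*t) + 23.774499*exp(2*t) + 4.012659*exp(t) + 0.250047)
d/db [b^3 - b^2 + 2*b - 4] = 3*b^2 - 2*b + 2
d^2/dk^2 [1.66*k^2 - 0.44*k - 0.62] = 3.32000000000000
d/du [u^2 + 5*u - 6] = 2*u + 5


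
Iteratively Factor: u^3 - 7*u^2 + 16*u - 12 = (u - 3)*(u^2 - 4*u + 4) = (u - 3)*(u - 2)*(u - 2)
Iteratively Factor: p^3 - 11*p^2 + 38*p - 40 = (p - 2)*(p^2 - 9*p + 20) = (p - 4)*(p - 2)*(p - 5)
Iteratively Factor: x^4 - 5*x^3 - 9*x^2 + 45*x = (x + 3)*(x^3 - 8*x^2 + 15*x) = x*(x + 3)*(x^2 - 8*x + 15) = x*(x - 3)*(x + 3)*(x - 5)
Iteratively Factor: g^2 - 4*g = (g)*(g - 4)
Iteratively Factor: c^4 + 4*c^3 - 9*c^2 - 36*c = (c - 3)*(c^3 + 7*c^2 + 12*c) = (c - 3)*(c + 3)*(c^2 + 4*c) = c*(c - 3)*(c + 3)*(c + 4)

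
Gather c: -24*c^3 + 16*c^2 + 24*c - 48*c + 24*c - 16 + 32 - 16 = -24*c^3 + 16*c^2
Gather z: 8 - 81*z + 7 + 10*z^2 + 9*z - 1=10*z^2 - 72*z + 14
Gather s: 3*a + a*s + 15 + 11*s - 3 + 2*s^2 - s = 3*a + 2*s^2 + s*(a + 10) + 12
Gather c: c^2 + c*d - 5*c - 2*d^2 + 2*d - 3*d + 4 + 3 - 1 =c^2 + c*(d - 5) - 2*d^2 - d + 6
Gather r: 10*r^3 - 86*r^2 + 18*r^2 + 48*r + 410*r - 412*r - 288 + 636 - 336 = 10*r^3 - 68*r^2 + 46*r + 12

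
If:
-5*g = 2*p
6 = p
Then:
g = -12/5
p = 6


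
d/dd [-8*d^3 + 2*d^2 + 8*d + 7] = -24*d^2 + 4*d + 8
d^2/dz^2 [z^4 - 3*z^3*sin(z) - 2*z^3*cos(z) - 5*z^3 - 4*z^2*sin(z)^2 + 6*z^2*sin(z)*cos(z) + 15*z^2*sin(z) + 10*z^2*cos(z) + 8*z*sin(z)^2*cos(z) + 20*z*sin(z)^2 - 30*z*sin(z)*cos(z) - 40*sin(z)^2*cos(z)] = 3*z^3*sin(z) + 2*z^3*cos(z) - 3*z^2*sin(z) - 12*z^2*sin(2*z) - 28*z^2*cos(z) - 8*z^2*cos(2*z) + 12*z^2 - 58*z*sin(z) + 44*z*sin(2*z) + 46*z*cos(z) + 64*z*cos(2*z) + 18*z*cos(3*z) - 30*z + 26*sin(z) + 46*sin(2*z) + 12*sin(3*z) + 30*cos(z) - 56*cos(2*z) - 90*cos(3*z) - 4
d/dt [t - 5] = 1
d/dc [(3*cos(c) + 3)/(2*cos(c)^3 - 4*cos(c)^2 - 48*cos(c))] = 3*(-5*cos(c) + cos(2*c) + cos(3*c) - 47)*sin(c)/(4*(cos(c) - 6)^2*(cos(c) + 4)^2*cos(c)^2)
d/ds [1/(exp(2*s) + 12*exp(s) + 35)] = 2*(-exp(s) - 6)*exp(s)/(exp(2*s) + 12*exp(s) + 35)^2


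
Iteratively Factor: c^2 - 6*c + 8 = (c - 2)*(c - 4)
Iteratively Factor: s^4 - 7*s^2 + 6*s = (s - 2)*(s^3 + 2*s^2 - 3*s) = (s - 2)*(s + 3)*(s^2 - s) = s*(s - 2)*(s + 3)*(s - 1)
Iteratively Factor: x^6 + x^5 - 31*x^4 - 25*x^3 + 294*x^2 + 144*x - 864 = (x + 4)*(x^5 - 3*x^4 - 19*x^3 + 51*x^2 + 90*x - 216) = (x - 4)*(x + 4)*(x^4 + x^3 - 15*x^2 - 9*x + 54) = (x - 4)*(x - 2)*(x + 4)*(x^3 + 3*x^2 - 9*x - 27) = (x - 4)*(x - 2)*(x + 3)*(x + 4)*(x^2 - 9) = (x - 4)*(x - 3)*(x - 2)*(x + 3)*(x + 4)*(x + 3)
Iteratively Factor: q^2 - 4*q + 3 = (q - 3)*(q - 1)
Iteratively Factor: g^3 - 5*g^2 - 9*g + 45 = (g - 5)*(g^2 - 9) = (g - 5)*(g - 3)*(g + 3)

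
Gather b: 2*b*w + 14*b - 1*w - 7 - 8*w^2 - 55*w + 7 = b*(2*w + 14) - 8*w^2 - 56*w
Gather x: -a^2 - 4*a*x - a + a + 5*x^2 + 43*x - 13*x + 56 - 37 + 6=-a^2 + 5*x^2 + x*(30 - 4*a) + 25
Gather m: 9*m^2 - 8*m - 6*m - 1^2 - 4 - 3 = 9*m^2 - 14*m - 8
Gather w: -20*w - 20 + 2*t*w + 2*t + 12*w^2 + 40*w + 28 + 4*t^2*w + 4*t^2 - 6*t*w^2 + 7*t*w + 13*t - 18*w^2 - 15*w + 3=4*t^2 + 15*t + w^2*(-6*t - 6) + w*(4*t^2 + 9*t + 5) + 11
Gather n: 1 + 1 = 2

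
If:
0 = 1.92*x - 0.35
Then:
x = 0.18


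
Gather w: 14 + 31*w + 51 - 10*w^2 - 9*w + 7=-10*w^2 + 22*w + 72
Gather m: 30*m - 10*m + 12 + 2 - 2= 20*m + 12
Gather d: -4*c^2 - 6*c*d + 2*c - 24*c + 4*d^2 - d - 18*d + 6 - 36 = -4*c^2 - 22*c + 4*d^2 + d*(-6*c - 19) - 30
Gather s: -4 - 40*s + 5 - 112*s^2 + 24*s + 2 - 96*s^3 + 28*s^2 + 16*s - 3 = -96*s^3 - 84*s^2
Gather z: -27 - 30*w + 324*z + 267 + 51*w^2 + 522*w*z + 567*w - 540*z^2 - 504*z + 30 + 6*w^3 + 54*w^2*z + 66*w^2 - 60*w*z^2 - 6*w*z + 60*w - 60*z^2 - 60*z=6*w^3 + 117*w^2 + 597*w + z^2*(-60*w - 600) + z*(54*w^2 + 516*w - 240) + 270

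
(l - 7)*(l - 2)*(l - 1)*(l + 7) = l^4 - 3*l^3 - 47*l^2 + 147*l - 98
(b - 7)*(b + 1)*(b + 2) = b^3 - 4*b^2 - 19*b - 14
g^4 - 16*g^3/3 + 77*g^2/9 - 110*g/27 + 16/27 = (g - 8/3)*(g - 2)*(g - 1/3)^2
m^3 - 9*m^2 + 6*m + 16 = (m - 8)*(m - 2)*(m + 1)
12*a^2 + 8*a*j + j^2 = (2*a + j)*(6*a + j)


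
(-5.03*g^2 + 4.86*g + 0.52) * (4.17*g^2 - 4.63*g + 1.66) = -20.9751*g^4 + 43.5551*g^3 - 28.6832*g^2 + 5.66*g + 0.8632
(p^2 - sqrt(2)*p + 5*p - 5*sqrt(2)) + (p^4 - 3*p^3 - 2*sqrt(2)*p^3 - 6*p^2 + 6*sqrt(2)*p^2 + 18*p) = p^4 - 3*p^3 - 2*sqrt(2)*p^3 - 5*p^2 + 6*sqrt(2)*p^2 - sqrt(2)*p + 23*p - 5*sqrt(2)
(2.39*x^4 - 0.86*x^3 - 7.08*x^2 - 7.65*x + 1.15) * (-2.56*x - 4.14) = -6.1184*x^5 - 7.693*x^4 + 21.6852*x^3 + 48.8952*x^2 + 28.727*x - 4.761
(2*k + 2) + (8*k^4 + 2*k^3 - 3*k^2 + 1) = 8*k^4 + 2*k^3 - 3*k^2 + 2*k + 3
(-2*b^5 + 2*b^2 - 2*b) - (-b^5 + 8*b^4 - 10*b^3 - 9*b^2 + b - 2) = -b^5 - 8*b^4 + 10*b^3 + 11*b^2 - 3*b + 2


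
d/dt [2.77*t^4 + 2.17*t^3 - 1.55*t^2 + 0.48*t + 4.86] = 11.08*t^3 + 6.51*t^2 - 3.1*t + 0.48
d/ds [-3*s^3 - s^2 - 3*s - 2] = -9*s^2 - 2*s - 3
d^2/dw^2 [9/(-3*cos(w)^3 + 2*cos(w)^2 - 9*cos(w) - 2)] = 9*((-45*cos(w) + 16*cos(2*w) - 27*cos(3*w))*(3*cos(w)^3 - 2*cos(w)^2 + 9*cos(w) + 2)/4 - 2*(9*cos(w)^2 - 4*cos(w) + 9)^2*sin(w)^2)/(3*cos(w)^3 - 2*cos(w)^2 + 9*cos(w) + 2)^3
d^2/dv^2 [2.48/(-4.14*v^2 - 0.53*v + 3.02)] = (85.012416*v^2 + 10.883232*v - 2.48*(8.28*v + 0.53)*(16.56*v + 1.06) - 62.013888)/(4.14*v^2 + 0.53*v - 3.02)^3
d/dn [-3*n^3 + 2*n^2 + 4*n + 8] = -9*n^2 + 4*n + 4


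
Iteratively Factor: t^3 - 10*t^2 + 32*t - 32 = (t - 2)*(t^2 - 8*t + 16) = (t - 4)*(t - 2)*(t - 4)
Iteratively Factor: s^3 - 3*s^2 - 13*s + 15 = (s - 5)*(s^2 + 2*s - 3) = (s - 5)*(s + 3)*(s - 1)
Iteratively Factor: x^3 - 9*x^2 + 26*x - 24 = (x - 2)*(x^2 - 7*x + 12) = (x - 4)*(x - 2)*(x - 3)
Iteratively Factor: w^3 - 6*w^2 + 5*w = (w - 5)*(w^2 - w) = (w - 5)*(w - 1)*(w)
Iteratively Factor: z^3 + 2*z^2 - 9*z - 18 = (z - 3)*(z^2 + 5*z + 6) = (z - 3)*(z + 2)*(z + 3)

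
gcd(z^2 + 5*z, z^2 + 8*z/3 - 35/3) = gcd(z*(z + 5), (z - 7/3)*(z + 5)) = z + 5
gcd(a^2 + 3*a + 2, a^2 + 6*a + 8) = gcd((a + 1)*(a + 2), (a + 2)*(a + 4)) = a + 2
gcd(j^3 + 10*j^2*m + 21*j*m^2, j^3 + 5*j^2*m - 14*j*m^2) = j^2 + 7*j*m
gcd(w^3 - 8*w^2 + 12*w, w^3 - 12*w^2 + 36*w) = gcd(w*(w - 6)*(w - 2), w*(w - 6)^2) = w^2 - 6*w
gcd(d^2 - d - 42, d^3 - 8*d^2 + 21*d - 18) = 1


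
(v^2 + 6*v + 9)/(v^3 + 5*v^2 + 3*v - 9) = 1/(v - 1)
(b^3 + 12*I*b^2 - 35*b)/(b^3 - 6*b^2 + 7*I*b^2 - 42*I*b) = (b + 5*I)/(b - 6)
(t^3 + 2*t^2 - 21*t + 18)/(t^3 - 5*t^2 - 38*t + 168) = (t^2 - 4*t + 3)/(t^2 - 11*t + 28)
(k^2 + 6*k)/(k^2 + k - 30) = k/(k - 5)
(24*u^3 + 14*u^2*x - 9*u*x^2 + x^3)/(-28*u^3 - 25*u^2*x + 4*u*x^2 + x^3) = (-6*u + x)/(7*u + x)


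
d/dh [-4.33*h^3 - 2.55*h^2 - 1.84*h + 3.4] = -12.99*h^2 - 5.1*h - 1.84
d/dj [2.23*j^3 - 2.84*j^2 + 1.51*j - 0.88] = 6.69*j^2 - 5.68*j + 1.51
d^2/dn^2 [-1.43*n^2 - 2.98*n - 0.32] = -2.86000000000000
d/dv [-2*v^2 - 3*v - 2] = -4*v - 3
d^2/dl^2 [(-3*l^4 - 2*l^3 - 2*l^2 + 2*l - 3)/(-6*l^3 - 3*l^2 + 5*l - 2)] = 2*(153*l^6 - 279*l^5 + 855*l^4 + 14*l^3 - 69*l^2 - 183*l + 45)/(216*l^9 + 324*l^8 - 378*l^7 - 297*l^6 + 531*l^5 - 81*l^4 - 233*l^3 + 186*l^2 - 60*l + 8)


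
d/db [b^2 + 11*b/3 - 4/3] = 2*b + 11/3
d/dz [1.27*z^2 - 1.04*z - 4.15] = 2.54*z - 1.04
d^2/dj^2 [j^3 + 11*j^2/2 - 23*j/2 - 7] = 6*j + 11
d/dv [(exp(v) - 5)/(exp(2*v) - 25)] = -exp(v)/(exp(2*v) + 10*exp(v) + 25)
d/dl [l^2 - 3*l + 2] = 2*l - 3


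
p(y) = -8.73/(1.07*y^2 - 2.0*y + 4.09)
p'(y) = -8.73*(2.0 - 2.14*y)/(1.07*y^2 - 2.0*y + 4.09)^2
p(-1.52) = -0.91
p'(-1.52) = -0.50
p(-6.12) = -0.15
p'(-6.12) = -0.04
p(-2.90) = -0.46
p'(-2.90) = -0.20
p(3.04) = -1.11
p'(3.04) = 0.63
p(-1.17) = -1.11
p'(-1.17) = -0.63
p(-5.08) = -0.21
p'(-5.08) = -0.06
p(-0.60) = -1.54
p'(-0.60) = -0.89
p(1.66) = -2.35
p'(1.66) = 0.98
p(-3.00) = -0.44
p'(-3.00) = -0.19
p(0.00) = -2.13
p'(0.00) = -1.04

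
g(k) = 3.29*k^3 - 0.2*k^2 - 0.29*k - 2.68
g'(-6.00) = 357.43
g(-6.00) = -718.78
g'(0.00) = -0.29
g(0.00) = -2.68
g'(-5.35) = 284.35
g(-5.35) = -510.65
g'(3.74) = 136.27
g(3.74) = 165.55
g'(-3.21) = 102.70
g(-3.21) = -112.63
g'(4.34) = 183.88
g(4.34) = 261.24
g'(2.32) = 51.91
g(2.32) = 36.65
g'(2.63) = 66.93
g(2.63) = 55.02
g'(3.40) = 112.45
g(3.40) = 123.33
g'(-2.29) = 52.39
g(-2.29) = -42.57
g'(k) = 9.87*k^2 - 0.4*k - 0.29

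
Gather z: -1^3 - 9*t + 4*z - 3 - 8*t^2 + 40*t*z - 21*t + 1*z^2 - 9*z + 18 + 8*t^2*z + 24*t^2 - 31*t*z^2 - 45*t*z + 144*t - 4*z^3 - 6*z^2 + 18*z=16*t^2 + 114*t - 4*z^3 + z^2*(-31*t - 5) + z*(8*t^2 - 5*t + 13) + 14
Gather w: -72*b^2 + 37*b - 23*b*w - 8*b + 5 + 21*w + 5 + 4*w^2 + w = -72*b^2 + 29*b + 4*w^2 + w*(22 - 23*b) + 10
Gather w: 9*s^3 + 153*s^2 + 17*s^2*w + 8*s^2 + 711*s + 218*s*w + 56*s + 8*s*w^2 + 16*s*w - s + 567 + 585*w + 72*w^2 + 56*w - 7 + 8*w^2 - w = 9*s^3 + 161*s^2 + 766*s + w^2*(8*s + 80) + w*(17*s^2 + 234*s + 640) + 560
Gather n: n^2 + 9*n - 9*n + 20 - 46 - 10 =n^2 - 36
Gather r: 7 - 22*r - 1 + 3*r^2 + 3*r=3*r^2 - 19*r + 6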